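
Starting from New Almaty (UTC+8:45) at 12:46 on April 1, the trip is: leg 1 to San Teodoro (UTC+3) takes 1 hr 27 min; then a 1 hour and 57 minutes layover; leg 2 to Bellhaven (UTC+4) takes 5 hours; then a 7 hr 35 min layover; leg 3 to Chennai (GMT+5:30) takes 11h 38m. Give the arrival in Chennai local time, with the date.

13:08 on April 2

Convert departure to UTC: 12:46 − 8:45 = 04:01 UTC on Apr 1.
Add 1 hour and 27 minutes leg 1 → 05:28 UTC.
Add 1 hour and 57 minutes layover in San Teodoro → 07:25 UTC.
Add 5 hours leg 2 → 12:25 UTC.
Add 7 hours 35 minutes layover in Bellhaven → 20:00 UTC.
Add 11 hours 38 minutes leg 3 → 07:38 UTC (Apr 2).
Chennai is UTC+5:30, so local arrival = 07:38 + 5:30 = 13:08 on Apr 2.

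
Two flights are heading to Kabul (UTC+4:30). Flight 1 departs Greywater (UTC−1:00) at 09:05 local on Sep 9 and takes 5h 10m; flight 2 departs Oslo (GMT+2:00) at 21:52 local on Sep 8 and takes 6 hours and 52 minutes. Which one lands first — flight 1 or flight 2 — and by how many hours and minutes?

Flight 1 in UTC: 09:05 + 1:00 = 10:05 on Sep 9.
+5 hours 10 minutes → arrive 15:15 UTC on Sep 9.
Flight 2 in UTC: 21:52 − 2:00 = 19:52 on Sep 8.
+6 hours 52 minutes → arrive 02:44 UTC on Sep 9.
Flight 2 lands earlier by 12 hours 31 minutes.

the second, by 12 hours 31 minutes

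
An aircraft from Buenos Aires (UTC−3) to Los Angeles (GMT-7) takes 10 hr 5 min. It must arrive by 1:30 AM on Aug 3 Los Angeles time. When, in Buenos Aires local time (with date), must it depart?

7:25 PM on Aug 2

Target arrival in UTC: 1:30 AM + 7:00 = 8:30 AM on Aug 3.
Subtract 10 hours and 5 minutes → departure 10:25 PM UTC on Aug 2.
Buenos Aires is UTC−3:00: 10:25 PM − 3:00 = 7:25 PM on Aug 2.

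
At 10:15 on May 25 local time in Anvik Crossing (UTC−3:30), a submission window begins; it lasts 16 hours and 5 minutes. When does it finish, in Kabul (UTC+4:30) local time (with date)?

10:20 on May 26

Convert start to UTC: 10:15 + 3:30 = 13:45 UTC on May 25.
Add 16 hours 5 minutes duration → 05:50 UTC (May 26).
Kabul is UTC+4:30, so local end time = 05:50 + 4:30 = 10:20 on May 26.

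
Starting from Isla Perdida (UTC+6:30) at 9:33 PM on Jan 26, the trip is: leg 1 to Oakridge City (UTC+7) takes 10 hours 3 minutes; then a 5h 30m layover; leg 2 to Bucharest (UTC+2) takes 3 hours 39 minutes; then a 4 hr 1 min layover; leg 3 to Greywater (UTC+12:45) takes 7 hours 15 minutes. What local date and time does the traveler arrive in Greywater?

Convert departure to UTC: 9:33 PM − 6:30 = 3:03 PM UTC on Jan 26.
Add 10 hours 3 minutes leg 1 → 1:06 AM UTC (Jan 27).
Add 5 hours and 30 minutes layover in Oakridge City → 6:36 AM UTC.
Add 3 hours and 39 minutes leg 2 → 10:15 AM UTC.
Add 4 hours 1 minute layover in Bucharest → 2:16 PM UTC.
Add 7 hours 15 minutes leg 3 → 9:31 PM UTC.
Greywater is UTC+12:45, so local arrival = 9:31 PM + 12:45 = 10:16 AM on Jan 28.

10:16 AM on January 28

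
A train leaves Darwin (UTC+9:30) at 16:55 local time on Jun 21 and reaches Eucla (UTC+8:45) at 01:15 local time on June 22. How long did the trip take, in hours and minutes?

Departure in UTC: 16:55 − 9:30 = 07:25 on Jun 21.
Arrival in UTC: 01:15 − 8:45 = 16:30 on Jun 21.
Elapsed = 16:30 − 07:25 = 9 hours 5 minutes.

9 hours 5 minutes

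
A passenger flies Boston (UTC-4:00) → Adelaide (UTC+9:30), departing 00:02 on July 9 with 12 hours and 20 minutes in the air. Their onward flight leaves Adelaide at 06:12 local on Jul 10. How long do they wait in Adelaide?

4 hours 20 minutes

Convert departure to UTC: 00:02 + 4:00 = 04:02 UTC on Jul 9.
Add 12 hours and 20 minutes flight time → 16:22 UTC.
Adelaide is UTC+9:30, so local arrival = 16:22 + 9:30 = 01:52 on Jul 10.
Layover = 06:12 − 01:52 = 4 hours 20 minutes.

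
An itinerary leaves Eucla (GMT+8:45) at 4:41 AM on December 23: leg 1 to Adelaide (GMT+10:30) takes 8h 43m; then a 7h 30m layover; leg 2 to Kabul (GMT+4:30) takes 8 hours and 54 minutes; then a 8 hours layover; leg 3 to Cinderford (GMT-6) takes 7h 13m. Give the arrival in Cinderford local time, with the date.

6:16 AM on December 24

Convert departure to UTC: 4:41 AM − 8:45 = 7:56 PM UTC on Dec 22.
Add 8 hours 43 minutes leg 1 → 4:39 AM UTC (Dec 23).
Add 7 hours and 30 minutes layover in Adelaide → 12:09 PM UTC.
Add 8 hours and 54 minutes leg 2 → 9:03 PM UTC.
Add 8 hours layover in Kabul → 5:03 AM UTC (Dec 24).
Add 7 hours 13 minutes leg 3 → 12:16 PM UTC.
Cinderford is UTC−6:00, so local arrival = 12:16 PM − 6:00 = 6:16 AM on Dec 24.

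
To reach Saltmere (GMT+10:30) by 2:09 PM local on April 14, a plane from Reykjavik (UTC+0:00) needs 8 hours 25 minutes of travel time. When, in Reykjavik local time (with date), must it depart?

Target arrival in UTC: 2:09 PM − 10:30 = 3:39 AM on Apr 14.
Subtract 8 hours 25 minutes → departure 7:14 PM UTC on Apr 13.
Reykjavik is UTC+0, so departure is 7:14 PM on Apr 13.

7:14 PM on April 13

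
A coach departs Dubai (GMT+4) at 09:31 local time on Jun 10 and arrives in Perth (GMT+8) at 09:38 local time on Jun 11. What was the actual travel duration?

20 hours 7 minutes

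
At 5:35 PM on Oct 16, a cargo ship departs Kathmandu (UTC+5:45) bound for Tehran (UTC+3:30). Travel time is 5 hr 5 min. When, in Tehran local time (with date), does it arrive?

Convert departure to UTC: 5:35 PM − 5:45 = 11:50 AM UTC on Oct 16.
Add 5 hours 5 minutes travel time → 4:55 PM UTC.
Tehran is UTC+3:30, so local arrival = 4:55 PM + 3:30 = 8:25 PM on Oct 16.

8:25 PM on Oct 16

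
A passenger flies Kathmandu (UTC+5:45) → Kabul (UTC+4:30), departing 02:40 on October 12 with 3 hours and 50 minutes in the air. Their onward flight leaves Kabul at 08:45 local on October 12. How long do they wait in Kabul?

Convert departure to UTC: 02:40 − 5:45 = 20:55 UTC on Oct 11.
Add 3 hours and 50 minutes flight time → 00:45 UTC (Oct 12).
Kabul is UTC+4:30, so local arrival = 00:45 + 4:30 = 05:15 on Oct 12.
Layover = 08:45 − 05:15 = 3 hours 30 minutes.

3 hours 30 minutes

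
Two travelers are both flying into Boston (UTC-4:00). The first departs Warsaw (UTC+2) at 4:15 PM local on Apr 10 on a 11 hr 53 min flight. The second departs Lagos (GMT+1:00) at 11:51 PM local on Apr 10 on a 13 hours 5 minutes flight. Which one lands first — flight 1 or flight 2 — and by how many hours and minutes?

the first, by 9 hours 48 minutes

Flight 1 in UTC: 4:15 PM − 2:00 = 2:15 PM on Apr 10.
+11 hours 53 minutes → arrive 2:08 AM UTC on Apr 11.
Flight 2 in UTC: 11:51 PM − 1:00 = 10:51 PM on Apr 10.
+13 hours and 5 minutes → arrive 11:56 AM UTC on Apr 11.
Flight 1 lands earlier by 9 hours 48 minutes.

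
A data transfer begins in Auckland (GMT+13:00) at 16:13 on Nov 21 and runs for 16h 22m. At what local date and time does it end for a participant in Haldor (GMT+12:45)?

Convert start to UTC: 16:13 − 13:00 = 03:13 UTC on Nov 21.
Add 16 hours and 22 minutes duration → 19:35 UTC.
Haldor is UTC+12:45, so local end time = 19:35 + 12:45 = 08:20 on Nov 22.

08:20 on November 22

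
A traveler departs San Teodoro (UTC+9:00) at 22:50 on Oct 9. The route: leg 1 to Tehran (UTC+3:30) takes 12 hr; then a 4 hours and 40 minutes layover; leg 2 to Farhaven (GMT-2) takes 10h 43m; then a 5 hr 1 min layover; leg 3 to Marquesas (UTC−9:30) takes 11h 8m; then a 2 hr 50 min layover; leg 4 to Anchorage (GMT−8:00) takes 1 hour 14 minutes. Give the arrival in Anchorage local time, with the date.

Convert departure to UTC: 22:50 − 9:00 = 13:50 UTC on Oct 9.
Add 12 hours leg 1 → 01:50 UTC (Oct 10).
Add 4 hours and 40 minutes layover in Tehran → 06:30 UTC.
Add 10 hours and 43 minutes leg 2 → 17:13 UTC.
Add 5 hours 1 minute layover in Farhaven → 22:14 UTC.
Add 11 hours 8 minutes leg 3 → 09:22 UTC (Oct 11).
Add 2 hours 50 minutes layover in Marquesas → 12:12 UTC.
Add 1 hour 14 minutes leg 4 → 13:26 UTC.
Anchorage is UTC−8:00, so local arrival = 13:26 − 8:00 = 05:26 on Oct 11.

05:26 on October 11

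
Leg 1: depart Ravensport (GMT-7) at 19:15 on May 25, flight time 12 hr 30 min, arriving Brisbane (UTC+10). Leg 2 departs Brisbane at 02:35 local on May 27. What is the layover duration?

Convert departure to UTC: 19:15 + 7:00 = 02:15 UTC on May 26.
Add 12 hours 30 minutes flight time → 14:45 UTC.
Brisbane is UTC+10:00, so local arrival = 14:45 + 10:00 = 00:45 on May 27.
Layover = 02:35 − 00:45 = 1 hour 50 minutes.

1 hour 50 minutes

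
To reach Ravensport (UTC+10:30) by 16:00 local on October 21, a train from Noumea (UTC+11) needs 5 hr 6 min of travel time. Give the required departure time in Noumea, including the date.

11:24 on October 21

Target arrival in UTC: 16:00 − 10:30 = 05:30 on Oct 21.
Subtract 5 hours 6 minutes → departure 00:24 UTC on Oct 21.
Noumea is UTC+11:00: 00:24 + 11:00 = 11:24 on Oct 21.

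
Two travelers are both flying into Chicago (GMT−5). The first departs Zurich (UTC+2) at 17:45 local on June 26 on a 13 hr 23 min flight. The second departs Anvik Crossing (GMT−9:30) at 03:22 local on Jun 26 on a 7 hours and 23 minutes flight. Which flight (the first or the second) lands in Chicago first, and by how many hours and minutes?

the second, by 8 hours 53 minutes

Flight 1 in UTC: 17:45 − 2:00 = 15:45 on Jun 26.
+13 hours 23 minutes → arrive 05:08 UTC on Jun 27.
Flight 2 in UTC: 03:22 + 9:30 = 12:52 on Jun 26.
+7 hours and 23 minutes → arrive 20:15 UTC on Jun 26.
Flight 2 lands earlier by 8 hours 53 minutes.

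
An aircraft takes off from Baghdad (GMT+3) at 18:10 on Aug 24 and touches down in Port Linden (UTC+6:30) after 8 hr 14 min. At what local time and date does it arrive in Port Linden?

Convert departure to UTC: 18:10 − 3:00 = 15:10 UTC on Aug 24.
Add 8 hours 14 minutes travel time → 23:24 UTC.
Port Linden is UTC+6:30, so local arrival = 23:24 + 6:30 = 05:54 on Aug 25.

05:54 on August 25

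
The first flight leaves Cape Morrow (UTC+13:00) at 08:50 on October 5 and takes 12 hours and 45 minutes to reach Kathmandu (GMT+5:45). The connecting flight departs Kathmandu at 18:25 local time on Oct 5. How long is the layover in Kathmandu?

4 hours 5 minutes

Convert departure to UTC: 08:50 − 13:00 = 19:50 UTC on Oct 4.
Add 12 hours 45 minutes flight time → 08:35 UTC (Oct 5).
Kathmandu is UTC+5:45, so local arrival = 08:35 + 5:45 = 14:20 on Oct 5.
Layover = 18:25 − 14:20 = 4 hours 5 minutes.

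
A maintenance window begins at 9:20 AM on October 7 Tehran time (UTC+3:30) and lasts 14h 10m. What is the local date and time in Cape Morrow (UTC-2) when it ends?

Cape Morrow is 5:30 behind Tehran.
After 14 hours 10 minutes it is 11:30 PM in Tehran.
Shift by the zone difference: 11:30 PM − 5:30 = 6:00 PM on Oct 7 in Cape Morrow.

6:00 PM on Oct 7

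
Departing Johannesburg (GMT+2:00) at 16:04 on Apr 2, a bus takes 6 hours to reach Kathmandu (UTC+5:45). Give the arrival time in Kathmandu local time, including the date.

Kathmandu is 3:45 ahead of Johannesburg.
After 6 hours it is 22:04 in Johannesburg.
Shift by the zone difference: 22:04 + 3:45 = 01:49 on Apr 3 in Kathmandu.

01:49 on April 3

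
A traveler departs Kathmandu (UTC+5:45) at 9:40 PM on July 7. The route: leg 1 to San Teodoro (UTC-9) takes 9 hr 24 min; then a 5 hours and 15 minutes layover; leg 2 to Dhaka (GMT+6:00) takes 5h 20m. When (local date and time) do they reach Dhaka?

Convert departure to UTC: 9:40 PM − 5:45 = 3:55 PM UTC on Jul 7.
Add 9 hours 24 minutes leg 1 → 1:19 AM UTC (Jul 8).
Add 5 hours and 15 minutes layover in San Teodoro → 6:34 AM UTC.
Add 5 hours and 20 minutes leg 2 → 11:54 AM UTC.
Dhaka is UTC+6:00, so local arrival = 11:54 AM + 6:00 = 5:54 PM on Jul 8.

5:54 PM on Jul 8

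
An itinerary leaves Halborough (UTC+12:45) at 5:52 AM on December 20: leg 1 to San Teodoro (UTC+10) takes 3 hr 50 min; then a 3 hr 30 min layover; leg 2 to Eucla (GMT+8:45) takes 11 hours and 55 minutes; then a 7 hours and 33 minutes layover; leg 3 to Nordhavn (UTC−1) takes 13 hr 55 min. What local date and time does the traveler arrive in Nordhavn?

8:50 AM on Dec 21

Convert departure to UTC: 5:52 AM − 12:45 = 5:07 PM UTC on Dec 19.
Add 3 hours and 50 minutes leg 1 → 8:57 PM UTC.
Add 3 hours and 30 minutes layover in San Teodoro → 12:27 AM UTC (Dec 20).
Add 11 hours 55 minutes leg 2 → 12:22 PM UTC.
Add 7 hours and 33 minutes layover in Eucla → 7:55 PM UTC.
Add 13 hours 55 minutes leg 3 → 9:50 AM UTC (Dec 21).
Nordhavn is UTC−1:00, so local arrival = 9:50 AM − 1:00 = 8:50 AM on Dec 21.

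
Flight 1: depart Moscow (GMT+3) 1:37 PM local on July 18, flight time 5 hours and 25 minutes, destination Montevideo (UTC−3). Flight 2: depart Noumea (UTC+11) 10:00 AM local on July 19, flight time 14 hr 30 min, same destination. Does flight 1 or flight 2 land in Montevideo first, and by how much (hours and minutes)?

Flight 1 in UTC: 1:37 PM − 3:00 = 10:37 AM on Jul 18.
+5 hours and 25 minutes → arrive 4:02 PM UTC on Jul 18.
Flight 2 in UTC: 10:00 AM − 11:00 = 11:00 PM on Jul 18.
+14 hours 30 minutes → arrive 1:30 PM UTC on Jul 19.
Flight 1 lands earlier by 21 hours 28 minutes.

the first, by 21 hours 28 minutes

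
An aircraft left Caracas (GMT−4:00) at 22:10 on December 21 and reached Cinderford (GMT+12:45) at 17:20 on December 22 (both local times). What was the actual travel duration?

2 hours 25 minutes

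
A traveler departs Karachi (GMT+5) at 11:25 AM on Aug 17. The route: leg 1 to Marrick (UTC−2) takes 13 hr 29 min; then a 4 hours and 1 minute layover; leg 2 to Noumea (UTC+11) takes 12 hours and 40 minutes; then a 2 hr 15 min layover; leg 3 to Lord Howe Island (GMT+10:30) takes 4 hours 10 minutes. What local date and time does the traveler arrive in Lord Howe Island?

Convert departure to UTC: 11:25 AM − 5:00 = 6:25 AM UTC on Aug 17.
Add 13 hours and 29 minutes leg 1 → 7:54 PM UTC.
Add 4 hours and 1 minute layover in Marrick → 11:55 PM UTC.
Add 12 hours 40 minutes leg 2 → 12:35 PM UTC (Aug 18).
Add 2 hours 15 minutes layover in Noumea → 2:50 PM UTC.
Add 4 hours 10 minutes leg 3 → 7:00 PM UTC.
Lord Howe Island is UTC+10:30, so local arrival = 7:00 PM + 10:30 = 5:30 AM on Aug 19.

5:30 AM on Aug 19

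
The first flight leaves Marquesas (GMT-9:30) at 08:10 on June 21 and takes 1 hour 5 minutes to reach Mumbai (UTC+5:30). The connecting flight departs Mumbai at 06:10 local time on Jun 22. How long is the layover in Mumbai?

5 hours 55 minutes

Convert departure to UTC: 08:10 + 9:30 = 17:40 UTC on Jun 21.
Add 1 hour 5 minutes flight time → 18:45 UTC.
Mumbai is UTC+5:30, so local arrival = 18:45 + 5:30 = 00:15 on Jun 22.
Layover = 06:10 − 00:15 = 5 hours 55 minutes.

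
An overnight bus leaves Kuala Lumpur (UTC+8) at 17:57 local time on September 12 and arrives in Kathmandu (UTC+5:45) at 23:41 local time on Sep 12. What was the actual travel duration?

Departure in UTC: 17:57 − 8:00 = 09:57 on Sep 12.
Arrival in UTC: 23:41 − 5:45 = 17:56 on Sep 12.
Elapsed = 17:56 − 09:57 = 7 hours 59 minutes.

7 hours 59 minutes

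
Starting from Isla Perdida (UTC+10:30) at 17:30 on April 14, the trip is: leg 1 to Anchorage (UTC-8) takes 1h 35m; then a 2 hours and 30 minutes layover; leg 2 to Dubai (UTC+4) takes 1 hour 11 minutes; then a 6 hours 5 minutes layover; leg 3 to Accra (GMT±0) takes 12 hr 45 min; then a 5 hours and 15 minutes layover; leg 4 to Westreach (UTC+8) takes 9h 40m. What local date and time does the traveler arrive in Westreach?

06:01 on Apr 16

Convert departure to UTC: 17:30 − 10:30 = 07:00 UTC on Apr 14.
Add 1 hour and 35 minutes leg 1 → 08:35 UTC.
Add 2 hours 30 minutes layover in Anchorage → 11:05 UTC.
Add 1 hour and 11 minutes leg 2 → 12:16 UTC.
Add 6 hours and 5 minutes layover in Dubai → 18:21 UTC.
Add 12 hours 45 minutes leg 3 → 07:06 UTC (Apr 15).
Add 5 hours 15 minutes layover in Accra → 12:21 UTC.
Add 9 hours and 40 minutes leg 4 → 22:01 UTC.
Westreach is UTC+8:00, so local arrival = 22:01 + 8:00 = 06:01 on Apr 16.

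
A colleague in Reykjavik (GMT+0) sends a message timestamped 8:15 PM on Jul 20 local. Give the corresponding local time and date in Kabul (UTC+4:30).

12:45 AM on Jul 21

Kabul is 4:30 ahead of Reykjavik.
Shift by the zone difference: 8:15 PM + 4:30 = 12:45 AM on Jul 21 in Kabul.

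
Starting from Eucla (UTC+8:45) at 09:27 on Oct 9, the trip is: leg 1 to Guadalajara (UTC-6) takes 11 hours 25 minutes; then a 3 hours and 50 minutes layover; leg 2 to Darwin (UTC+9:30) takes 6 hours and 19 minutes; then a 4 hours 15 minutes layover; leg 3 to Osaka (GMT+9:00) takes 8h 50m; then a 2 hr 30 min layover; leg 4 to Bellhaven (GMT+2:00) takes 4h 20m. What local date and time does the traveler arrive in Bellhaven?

20:11 on October 10

Convert departure to UTC: 09:27 − 8:45 = 00:42 UTC on Oct 9.
Add 11 hours and 25 minutes leg 1 → 12:07 UTC.
Add 3 hours 50 minutes layover in Guadalajara → 15:57 UTC.
Add 6 hours and 19 minutes leg 2 → 22:16 UTC.
Add 4 hours 15 minutes layover in Darwin → 02:31 UTC (Oct 10).
Add 8 hours and 50 minutes leg 3 → 11:21 UTC.
Add 2 hours 30 minutes layover in Osaka → 13:51 UTC.
Add 4 hours 20 minutes leg 4 → 18:11 UTC.
Bellhaven is UTC+2:00, so local arrival = 18:11 + 2:00 = 20:11 on Oct 10.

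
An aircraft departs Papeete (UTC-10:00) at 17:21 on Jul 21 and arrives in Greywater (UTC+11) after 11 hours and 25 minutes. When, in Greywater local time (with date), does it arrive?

Convert departure to UTC: 17:21 + 10:00 = 03:21 UTC on Jul 22.
Add 11 hours and 25 minutes travel time → 14:46 UTC.
Greywater is UTC+11:00, so local arrival = 14:46 + 11:00 = 01:46 on Jul 23.

01:46 on July 23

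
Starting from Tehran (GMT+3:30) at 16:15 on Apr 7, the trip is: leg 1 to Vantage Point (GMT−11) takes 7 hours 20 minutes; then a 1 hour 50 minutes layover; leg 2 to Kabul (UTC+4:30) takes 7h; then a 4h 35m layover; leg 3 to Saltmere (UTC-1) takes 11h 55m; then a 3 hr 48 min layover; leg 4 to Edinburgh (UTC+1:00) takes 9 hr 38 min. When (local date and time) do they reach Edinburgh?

11:51 on April 9

Convert departure to UTC: 16:15 − 3:30 = 12:45 UTC on Apr 7.
Add 7 hours 20 minutes leg 1 → 20:05 UTC.
Add 1 hour 50 minutes layover in Vantage Point → 21:55 UTC.
Add 7 hours leg 2 → 04:55 UTC (Apr 8).
Add 4 hours and 35 minutes layover in Kabul → 09:30 UTC.
Add 11 hours 55 minutes leg 3 → 21:25 UTC.
Add 3 hours 48 minutes layover in Saltmere → 01:13 UTC (Apr 9).
Add 9 hours and 38 minutes leg 4 → 10:51 UTC.
Edinburgh is UTC+1:00, so local arrival = 10:51 + 1:00 = 11:51 on Apr 9.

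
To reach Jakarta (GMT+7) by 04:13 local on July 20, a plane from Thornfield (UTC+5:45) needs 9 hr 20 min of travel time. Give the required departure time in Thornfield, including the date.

17:38 on July 19

Target arrival in UTC: 04:13 − 7:00 = 21:13 on Jul 19.
Subtract 9 hours 20 minutes → departure 11:53 UTC on Jul 19.
Thornfield is UTC+5:45: 11:53 + 5:45 = 17:38 on Jul 19.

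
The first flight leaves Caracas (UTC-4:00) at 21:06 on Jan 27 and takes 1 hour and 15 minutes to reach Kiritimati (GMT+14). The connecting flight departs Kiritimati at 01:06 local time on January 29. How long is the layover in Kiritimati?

Convert departure to UTC: 21:06 + 4:00 = 01:06 UTC on Jan 28.
Add 1 hour 15 minutes flight time → 02:21 UTC.
Kiritimati is UTC+14:00, so local arrival = 02:21 + 14:00 = 16:21 on Jan 28.
Layover = 01:06 − 16:21 (+1 day) = 8 hours 45 minutes.

8 hours 45 minutes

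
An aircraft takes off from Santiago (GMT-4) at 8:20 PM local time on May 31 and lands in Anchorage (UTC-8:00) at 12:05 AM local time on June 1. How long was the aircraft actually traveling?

7 hours 45 minutes

Anchorage is 4:00 behind Santiago.
Clock-face elapsed time (ignoring zones) is 3 hours 45 minutes.
Actual elapsed = 3 hours 45 minutes + 4:00 = 7 hours 45 minutes.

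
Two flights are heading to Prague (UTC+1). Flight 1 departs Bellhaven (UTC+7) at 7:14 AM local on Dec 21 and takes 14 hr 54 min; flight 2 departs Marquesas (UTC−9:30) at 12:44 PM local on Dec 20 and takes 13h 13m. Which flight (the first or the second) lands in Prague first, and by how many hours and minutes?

the second, by 3 hours 41 minutes

Flight 1 in UTC: 7:14 AM − 7:00 = 12:14 AM on Dec 21.
+14 hours and 54 minutes → arrive 3:08 PM UTC on Dec 21.
Flight 2 in UTC: 12:44 PM + 9:30 = 10:14 PM on Dec 20.
+13 hours 13 minutes → arrive 11:27 AM UTC on Dec 21.
Flight 2 lands earlier by 3 hours 41 minutes.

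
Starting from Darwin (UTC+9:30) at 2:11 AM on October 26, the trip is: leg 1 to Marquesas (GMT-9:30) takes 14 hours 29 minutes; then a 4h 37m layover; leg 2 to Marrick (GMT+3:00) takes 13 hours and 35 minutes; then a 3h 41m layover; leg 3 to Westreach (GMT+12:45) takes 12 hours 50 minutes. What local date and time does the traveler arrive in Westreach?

6:38 AM on October 28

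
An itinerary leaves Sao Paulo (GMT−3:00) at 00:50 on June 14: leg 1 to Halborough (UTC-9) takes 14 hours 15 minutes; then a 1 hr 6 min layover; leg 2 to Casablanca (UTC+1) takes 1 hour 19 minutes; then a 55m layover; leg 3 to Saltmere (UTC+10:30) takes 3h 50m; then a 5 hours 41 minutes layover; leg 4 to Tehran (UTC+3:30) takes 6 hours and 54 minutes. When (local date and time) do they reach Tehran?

Convert departure to UTC: 00:50 + 3:00 = 03:50 UTC on Jun 14.
Add 14 hours 15 minutes leg 1 → 18:05 UTC.
Add 1 hour 6 minutes layover in Halborough → 19:11 UTC.
Add 1 hour 19 minutes leg 2 → 20:30 UTC.
Add 55 minutes layover in Casablanca → 21:25 UTC.
Add 3 hours 50 minutes leg 3 → 01:15 UTC (Jun 15).
Add 5 hours and 41 minutes layover in Saltmere → 06:56 UTC.
Add 6 hours and 54 minutes leg 4 → 13:50 UTC.
Tehran is UTC+3:30, so local arrival = 13:50 + 3:30 = 17:20 on Jun 15.

17:20 on June 15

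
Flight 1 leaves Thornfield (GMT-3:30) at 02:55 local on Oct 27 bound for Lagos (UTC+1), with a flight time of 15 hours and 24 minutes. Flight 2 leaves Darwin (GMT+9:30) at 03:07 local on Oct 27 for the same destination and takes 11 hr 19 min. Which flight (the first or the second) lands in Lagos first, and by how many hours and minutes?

Flight 1 in UTC: 02:55 + 3:30 = 06:25 on Oct 27.
+15 hours 24 minutes → arrive 21:49 UTC on Oct 27.
Flight 2 in UTC: 03:07 − 9:30 = 17:37 on Oct 26.
+11 hours and 19 minutes → arrive 04:56 UTC on Oct 27.
Flight 2 lands earlier by 16 hours 53 minutes.

the second, by 16 hours 53 minutes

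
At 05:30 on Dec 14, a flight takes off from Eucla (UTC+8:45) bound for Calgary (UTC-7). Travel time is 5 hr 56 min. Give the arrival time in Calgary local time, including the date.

Convert departure to UTC: 05:30 − 8:45 = 20:45 UTC on Dec 13.
Add 5 hours 56 minutes travel time → 02:41 UTC (Dec 14).
Calgary is UTC−7:00, so local arrival = 02:41 − 7:00 = 19:41 on Dec 13.

19:41 on December 13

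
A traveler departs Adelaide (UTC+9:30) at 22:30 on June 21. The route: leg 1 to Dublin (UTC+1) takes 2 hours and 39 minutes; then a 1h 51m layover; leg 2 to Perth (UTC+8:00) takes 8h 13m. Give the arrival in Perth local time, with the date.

09:43 on June 22

Convert departure to UTC: 22:30 − 9:30 = 13:00 UTC on Jun 21.
Add 2 hours and 39 minutes leg 1 → 15:39 UTC.
Add 1 hour 51 minutes layover in Dublin → 17:30 UTC.
Add 8 hours and 13 minutes leg 2 → 01:43 UTC (Jun 22).
Perth is UTC+8:00, so local arrival = 01:43 + 8:00 = 09:43 on Jun 22.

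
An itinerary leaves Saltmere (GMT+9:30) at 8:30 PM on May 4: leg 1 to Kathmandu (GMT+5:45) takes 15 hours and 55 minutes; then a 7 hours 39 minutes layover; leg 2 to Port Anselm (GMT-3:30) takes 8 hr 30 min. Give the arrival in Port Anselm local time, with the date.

3:34 PM on May 5

Convert departure to UTC: 8:30 PM − 9:30 = 11:00 AM UTC on May 4.
Add 15 hours and 55 minutes leg 1 → 2:55 AM UTC (May 5).
Add 7 hours 39 minutes layover in Kathmandu → 10:34 AM UTC.
Add 8 hours 30 minutes leg 2 → 7:04 PM UTC.
Port Anselm is UTC−3:30, so local arrival = 7:04 PM − 3:30 = 3:34 PM on May 5.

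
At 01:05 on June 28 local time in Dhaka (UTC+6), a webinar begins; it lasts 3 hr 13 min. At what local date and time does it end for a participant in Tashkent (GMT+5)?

03:18 on June 28

Convert start to UTC: 01:05 − 6:00 = 19:05 UTC on Jun 27.
Add 3 hours and 13 minutes duration → 22:18 UTC.
Tashkent is UTC+5:00, so local end time = 22:18 + 5:00 = 03:18 on Jun 28.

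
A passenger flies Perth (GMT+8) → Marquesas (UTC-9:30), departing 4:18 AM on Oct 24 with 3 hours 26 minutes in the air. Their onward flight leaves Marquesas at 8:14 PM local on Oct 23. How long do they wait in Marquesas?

Convert departure to UTC: 4:18 AM − 8:00 = 8:18 PM UTC on Oct 23.
Add 3 hours and 26 minutes flight time → 11:44 PM UTC.
Marquesas is UTC−9:30, so local arrival = 11:44 PM − 9:30 = 2:14 PM on Oct 23.
Layover = 8:14 PM − 2:14 PM = 6 hours.

6 hours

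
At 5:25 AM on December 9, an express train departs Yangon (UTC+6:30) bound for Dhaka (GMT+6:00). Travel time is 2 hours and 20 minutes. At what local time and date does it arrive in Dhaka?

Convert departure to UTC: 5:25 AM − 6:30 = 10:55 PM UTC on Dec 8.
Add 2 hours 20 minutes travel time → 1:15 AM UTC (Dec 9).
Dhaka is UTC+6:00, so local arrival = 1:15 AM + 6:00 = 7:15 AM on Dec 9.

7:15 AM on December 9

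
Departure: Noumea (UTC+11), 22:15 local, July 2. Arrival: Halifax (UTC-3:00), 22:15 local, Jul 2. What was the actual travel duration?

Departure in UTC: 22:15 − 11:00 = 11:15 on Jul 2.
Arrival in UTC: 22:15 + 3:00 = 01:15 on Jul 3.
Elapsed = 01:15 − 11:15 (+1 day) = 14 hours.

14 hours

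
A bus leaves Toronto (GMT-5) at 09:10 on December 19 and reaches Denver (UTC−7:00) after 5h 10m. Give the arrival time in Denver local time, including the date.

Denver is 2:00 behind Toronto.
After 5 hours and 10 minutes it is 14:20 in Toronto.
Shift by the zone difference: 14:20 − 2:00 = 12:20 on Dec 19 in Denver.

12:20 on December 19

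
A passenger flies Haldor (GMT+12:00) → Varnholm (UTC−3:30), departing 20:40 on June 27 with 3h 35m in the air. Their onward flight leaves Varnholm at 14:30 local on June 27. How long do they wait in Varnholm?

Convert departure to UTC: 20:40 − 12:00 = 08:40 UTC on Jun 27.
Add 3 hours 35 minutes flight time → 12:15 UTC.
Varnholm is UTC−3:30, so local arrival = 12:15 − 3:30 = 08:45 on Jun 27.
Layover = 14:30 − 08:45 = 5 hours 45 minutes.

5 hours 45 minutes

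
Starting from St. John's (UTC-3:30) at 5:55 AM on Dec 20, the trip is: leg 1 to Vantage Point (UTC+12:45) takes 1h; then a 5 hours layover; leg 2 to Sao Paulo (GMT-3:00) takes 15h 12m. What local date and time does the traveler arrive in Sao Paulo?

Convert departure to UTC: 5:55 AM + 3:30 = 9:25 AM UTC on Dec 20.
Add 1 hour leg 1 → 10:25 AM UTC.
Add 5 hours layover in Vantage Point → 3:25 PM UTC.
Add 15 hours 12 minutes leg 2 → 6:37 AM UTC (Dec 21).
Sao Paulo is UTC−3:00, so local arrival = 6:37 AM − 3:00 = 3:37 AM on Dec 21.

3:37 AM on December 21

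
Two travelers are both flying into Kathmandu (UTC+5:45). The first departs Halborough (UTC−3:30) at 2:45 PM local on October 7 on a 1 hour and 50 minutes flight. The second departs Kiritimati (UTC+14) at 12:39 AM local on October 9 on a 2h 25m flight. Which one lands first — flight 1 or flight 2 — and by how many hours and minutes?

the first, by 16 hours 59 minutes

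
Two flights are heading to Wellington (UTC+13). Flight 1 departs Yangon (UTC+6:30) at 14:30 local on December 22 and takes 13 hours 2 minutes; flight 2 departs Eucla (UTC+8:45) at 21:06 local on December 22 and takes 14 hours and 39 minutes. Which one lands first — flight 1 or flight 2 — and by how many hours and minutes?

Flight 1 in UTC: 14:30 − 6:30 = 08:00 on Dec 22.
+13 hours and 2 minutes → arrive 21:02 UTC on Dec 22.
Flight 2 in UTC: 21:06 − 8:45 = 12:21 on Dec 22.
+14 hours 39 minutes → arrive 03:00 UTC on Dec 23.
Flight 1 lands earlier by 5 hours 58 minutes.

the first, by 5 hours 58 minutes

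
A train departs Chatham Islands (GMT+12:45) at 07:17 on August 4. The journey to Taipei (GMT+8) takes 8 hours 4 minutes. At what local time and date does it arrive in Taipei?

10:36 on August 4

Convert departure to UTC: 07:17 − 12:45 = 18:32 UTC on Aug 3.
Add 8 hours 4 minutes travel time → 02:36 UTC (Aug 4).
Taipei is UTC+8:00, so local arrival = 02:36 + 8:00 = 10:36 on Aug 4.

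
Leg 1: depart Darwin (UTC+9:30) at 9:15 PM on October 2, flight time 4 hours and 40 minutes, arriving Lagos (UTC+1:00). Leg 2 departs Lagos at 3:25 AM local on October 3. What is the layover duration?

Convert departure to UTC: 9:15 PM − 9:30 = 11:45 AM UTC on Oct 2.
Add 4 hours 40 minutes flight time → 4:25 PM UTC.
Lagos is UTC+1:00, so local arrival = 4:25 PM + 1:00 = 5:25 PM on Oct 2.
Layover = 3:25 AM − 5:25 PM (+1 day) = 10 hours.

10 hours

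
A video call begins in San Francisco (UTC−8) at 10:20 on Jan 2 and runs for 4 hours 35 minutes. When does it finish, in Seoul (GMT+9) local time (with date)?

07:55 on January 3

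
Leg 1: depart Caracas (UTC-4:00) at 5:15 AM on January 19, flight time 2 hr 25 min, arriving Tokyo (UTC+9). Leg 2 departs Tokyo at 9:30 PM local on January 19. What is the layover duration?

Convert departure to UTC: 5:15 AM + 4:00 = 9:15 AM UTC on Jan 19.
Add 2 hours and 25 minutes flight time → 11:40 AM UTC.
Tokyo is UTC+9:00, so local arrival = 11:40 AM + 9:00 = 8:40 PM on Jan 19.
Layover = 9:30 PM − 8:40 PM = 50 minutes.

50 minutes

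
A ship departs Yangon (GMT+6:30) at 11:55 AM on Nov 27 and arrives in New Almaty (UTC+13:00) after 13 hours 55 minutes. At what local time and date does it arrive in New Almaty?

8:20 AM on Nov 28

Convert departure to UTC: 11:55 AM − 6:30 = 5:25 AM UTC on Nov 27.
Add 13 hours and 55 minutes travel time → 7:20 PM UTC.
New Almaty is UTC+13:00, so local arrival = 7:20 PM + 13:00 = 8:20 AM on Nov 28.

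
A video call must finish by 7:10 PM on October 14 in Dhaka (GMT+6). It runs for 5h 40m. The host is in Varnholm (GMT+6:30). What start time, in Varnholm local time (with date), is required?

2:00 PM on October 14

Target end time in UTC: 7:10 PM − 6:00 = 1:10 PM on Oct 14.
Subtract 5 hours 40 minutes → start 7:30 AM UTC on Oct 14.
Varnholm is UTC+6:30: 7:30 AM + 6:30 = 2:00 PM on Oct 14.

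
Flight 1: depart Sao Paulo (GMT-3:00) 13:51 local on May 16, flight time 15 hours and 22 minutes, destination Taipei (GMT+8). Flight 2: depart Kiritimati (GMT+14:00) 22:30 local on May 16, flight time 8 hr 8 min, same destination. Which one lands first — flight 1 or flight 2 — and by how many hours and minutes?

the second, by 15 hours 35 minutes

Flight 1 in UTC: 13:51 + 3:00 = 16:51 on May 16.
+15 hours 22 minutes → arrive 08:13 UTC on May 17.
Flight 2 in UTC: 22:30 − 14:00 = 08:30 on May 16.
+8 hours and 8 minutes → arrive 16:38 UTC on May 16.
Flight 2 lands earlier by 15 hours 35 minutes.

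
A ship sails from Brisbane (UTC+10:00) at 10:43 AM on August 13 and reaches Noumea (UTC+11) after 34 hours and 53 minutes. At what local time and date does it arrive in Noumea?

Convert departure to UTC: 10:43 AM − 10:00 = 12:43 AM UTC on Aug 13.
Add 34 hours and 53 minutes travel time → 11:36 AM UTC (Aug 14).
Noumea is UTC+11:00, so local arrival = 11:36 AM + 11:00 = 10:36 PM on Aug 14.

10:36 PM on August 14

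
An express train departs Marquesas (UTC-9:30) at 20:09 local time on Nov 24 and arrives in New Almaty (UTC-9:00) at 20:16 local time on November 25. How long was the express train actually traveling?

New Almaty is 0:30 ahead of Marquesas.
Clock-face elapsed time (ignoring zones) is 24 hours 7 minutes.
Actual elapsed = 24 hours 7 minutes − 0:30 = 23 hours 37 minutes.

23 hours 37 minutes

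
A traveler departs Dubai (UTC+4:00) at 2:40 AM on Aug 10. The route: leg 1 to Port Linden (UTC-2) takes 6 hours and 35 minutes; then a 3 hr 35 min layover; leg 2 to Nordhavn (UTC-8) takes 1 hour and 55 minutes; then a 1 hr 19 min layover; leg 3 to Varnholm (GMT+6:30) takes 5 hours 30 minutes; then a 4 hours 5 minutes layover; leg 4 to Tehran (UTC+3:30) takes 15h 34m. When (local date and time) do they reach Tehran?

Convert departure to UTC: 2:40 AM − 4:00 = 10:40 PM UTC on Aug 9.
Add 6 hours and 35 minutes leg 1 → 5:15 AM UTC (Aug 10).
Add 3 hours 35 minutes layover in Port Linden → 8:50 AM UTC.
Add 1 hour 55 minutes leg 2 → 10:45 AM UTC.
Add 1 hour 19 minutes layover in Nordhavn → 12:04 PM UTC.
Add 5 hours and 30 minutes leg 3 → 5:34 PM UTC.
Add 4 hours 5 minutes layover in Varnholm → 9:39 PM UTC.
Add 15 hours 34 minutes leg 4 → 1:13 PM UTC (Aug 11).
Tehran is UTC+3:30, so local arrival = 1:13 PM + 3:30 = 4:43 PM on Aug 11.

4:43 PM on August 11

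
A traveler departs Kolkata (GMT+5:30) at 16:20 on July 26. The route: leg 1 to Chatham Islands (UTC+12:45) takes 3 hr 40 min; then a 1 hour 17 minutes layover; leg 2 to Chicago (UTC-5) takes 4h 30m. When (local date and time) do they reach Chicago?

15:17 on July 26

Convert departure to UTC: 16:20 − 5:30 = 10:50 UTC on Jul 26.
Add 3 hours and 40 minutes leg 1 → 14:30 UTC.
Add 1 hour and 17 minutes layover in Chatham Islands → 15:47 UTC.
Add 4 hours and 30 minutes leg 2 → 20:17 UTC.
Chicago is UTC−5:00, so local arrival = 20:17 − 5:00 = 15:17 on Jul 26.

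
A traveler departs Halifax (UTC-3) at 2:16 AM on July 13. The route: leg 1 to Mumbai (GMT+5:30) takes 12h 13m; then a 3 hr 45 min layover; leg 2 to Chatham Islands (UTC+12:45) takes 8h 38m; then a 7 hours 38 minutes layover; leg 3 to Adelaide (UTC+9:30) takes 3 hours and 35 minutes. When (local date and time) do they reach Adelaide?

2:35 AM on July 15

Convert departure to UTC: 2:16 AM + 3:00 = 5:16 AM UTC on Jul 13.
Add 12 hours and 13 minutes leg 1 → 5:29 PM UTC.
Add 3 hours and 45 minutes layover in Mumbai → 9:14 PM UTC.
Add 8 hours 38 minutes leg 2 → 5:52 AM UTC (Jul 14).
Add 7 hours and 38 minutes layover in Chatham Islands → 1:30 PM UTC.
Add 3 hours and 35 minutes leg 3 → 5:05 PM UTC.
Adelaide is UTC+9:30, so local arrival = 5:05 PM + 9:30 = 2:35 AM on Jul 15.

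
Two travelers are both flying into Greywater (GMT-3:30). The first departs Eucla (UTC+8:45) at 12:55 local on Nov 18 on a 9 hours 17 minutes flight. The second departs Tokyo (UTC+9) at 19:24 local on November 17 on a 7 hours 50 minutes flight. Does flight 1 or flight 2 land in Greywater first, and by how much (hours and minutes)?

Flight 1 in UTC: 12:55 − 8:45 = 04:10 on Nov 18.
+9 hours 17 minutes → arrive 13:27 UTC on Nov 18.
Flight 2 in UTC: 19:24 − 9:00 = 10:24 on Nov 17.
+7 hours 50 minutes → arrive 18:14 UTC on Nov 17.
Flight 2 lands earlier by 19 hours 13 minutes.

the second, by 19 hours 13 minutes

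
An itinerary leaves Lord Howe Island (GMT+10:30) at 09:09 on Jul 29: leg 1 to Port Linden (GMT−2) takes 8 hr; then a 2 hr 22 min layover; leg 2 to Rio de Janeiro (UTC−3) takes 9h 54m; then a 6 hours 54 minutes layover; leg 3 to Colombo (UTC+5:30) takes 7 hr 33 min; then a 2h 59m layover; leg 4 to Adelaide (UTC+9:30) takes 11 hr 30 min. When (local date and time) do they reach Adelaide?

09:21 on July 31

Convert departure to UTC: 09:09 − 10:30 = 22:39 UTC on Jul 28.
Add 8 hours leg 1 → 06:39 UTC (Jul 29).
Add 2 hours 22 minutes layover in Port Linden → 09:01 UTC.
Add 9 hours and 54 minutes leg 2 → 18:55 UTC.
Add 6 hours and 54 minutes layover in Rio de Janeiro → 01:49 UTC (Jul 30).
Add 7 hours and 33 minutes leg 3 → 09:22 UTC.
Add 2 hours and 59 minutes layover in Colombo → 12:21 UTC.
Add 11 hours and 30 minutes leg 4 → 23:51 UTC.
Adelaide is UTC+9:30, so local arrival = 23:51 + 9:30 = 09:21 on Jul 31.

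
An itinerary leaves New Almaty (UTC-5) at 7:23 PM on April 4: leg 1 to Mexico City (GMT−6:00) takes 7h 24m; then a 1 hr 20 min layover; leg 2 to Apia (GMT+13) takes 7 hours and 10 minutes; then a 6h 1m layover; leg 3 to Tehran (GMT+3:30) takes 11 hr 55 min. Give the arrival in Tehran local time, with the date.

Convert departure to UTC: 7:23 PM + 5:00 = 12:23 AM UTC on Apr 5.
Add 7 hours 24 minutes leg 1 → 7:47 AM UTC.
Add 1 hour 20 minutes layover in Mexico City → 9:07 AM UTC.
Add 7 hours and 10 minutes leg 2 → 4:17 PM UTC.
Add 6 hours and 1 minute layover in Apia → 10:18 PM UTC.
Add 11 hours 55 minutes leg 3 → 10:13 AM UTC (Apr 6).
Tehran is UTC+3:30, so local arrival = 10:13 AM + 3:30 = 1:43 PM on Apr 6.

1:43 PM on April 6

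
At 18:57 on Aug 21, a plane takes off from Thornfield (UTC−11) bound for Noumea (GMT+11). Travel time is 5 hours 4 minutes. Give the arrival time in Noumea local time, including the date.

22:01 on August 22

Convert departure to UTC: 18:57 + 11:00 = 05:57 UTC on Aug 22.
Add 5 hours 4 minutes travel time → 11:01 UTC.
Noumea is UTC+11:00, so local arrival = 11:01 + 11:00 = 22:01 on Aug 22.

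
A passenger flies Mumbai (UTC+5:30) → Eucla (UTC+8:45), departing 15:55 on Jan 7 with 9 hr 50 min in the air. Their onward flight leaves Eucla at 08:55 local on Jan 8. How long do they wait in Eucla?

Convert departure to UTC: 15:55 − 5:30 = 10:25 UTC on Jan 7.
Add 9 hours 50 minutes flight time → 20:15 UTC.
Eucla is UTC+8:45, so local arrival = 20:15 + 8:45 = 05:00 on Jan 8.
Layover = 08:55 − 05:00 = 3 hours 55 minutes.

3 hours 55 minutes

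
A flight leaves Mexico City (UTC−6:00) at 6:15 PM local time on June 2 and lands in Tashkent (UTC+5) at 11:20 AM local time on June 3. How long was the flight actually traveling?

Departure in UTC: 6:15 PM + 6:00 = 12:15 AM on Jun 3.
Arrival in UTC: 11:20 AM − 5:00 = 6:20 AM on Jun 3.
Elapsed = 6:20 AM − 12:15 AM = 6 hours 5 minutes.

6 hours 5 minutes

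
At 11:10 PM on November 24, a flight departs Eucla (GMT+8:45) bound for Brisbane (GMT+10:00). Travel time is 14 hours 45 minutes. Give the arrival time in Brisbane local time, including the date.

Convert departure to UTC: 11:10 PM − 8:45 = 2:25 PM UTC on Nov 24.
Add 14 hours and 45 minutes travel time → 5:10 AM UTC (Nov 25).
Brisbane is UTC+10:00, so local arrival = 5:10 AM + 10:00 = 3:10 PM on Nov 25.

3:10 PM on November 25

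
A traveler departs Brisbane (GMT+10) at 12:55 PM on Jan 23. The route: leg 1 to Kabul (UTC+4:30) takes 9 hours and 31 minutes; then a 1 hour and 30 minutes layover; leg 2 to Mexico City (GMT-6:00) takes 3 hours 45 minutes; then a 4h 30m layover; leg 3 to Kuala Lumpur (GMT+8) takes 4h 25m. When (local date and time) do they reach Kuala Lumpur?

Convert departure to UTC: 12:55 PM − 10:00 = 2:55 AM UTC on Jan 23.
Add 9 hours and 31 minutes leg 1 → 12:26 PM UTC.
Add 1 hour 30 minutes layover in Kabul → 1:56 PM UTC.
Add 3 hours 45 minutes leg 2 → 5:41 PM UTC.
Add 4 hours and 30 minutes layover in Mexico City → 10:11 PM UTC.
Add 4 hours 25 minutes leg 3 → 2:36 AM UTC (Jan 24).
Kuala Lumpur is UTC+8:00, so local arrival = 2:36 AM + 8:00 = 10:36 AM on Jan 24.

10:36 AM on January 24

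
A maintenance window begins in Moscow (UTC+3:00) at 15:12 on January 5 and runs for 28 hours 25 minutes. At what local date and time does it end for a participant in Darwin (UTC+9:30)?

02:07 on January 7

Convert start to UTC: 15:12 − 3:00 = 12:12 UTC on Jan 5.
Add 28 hours 25 minutes duration → 16:37 UTC (Jan 6).
Darwin is UTC+9:30, so local end time = 16:37 + 9:30 = 02:07 on Jan 7.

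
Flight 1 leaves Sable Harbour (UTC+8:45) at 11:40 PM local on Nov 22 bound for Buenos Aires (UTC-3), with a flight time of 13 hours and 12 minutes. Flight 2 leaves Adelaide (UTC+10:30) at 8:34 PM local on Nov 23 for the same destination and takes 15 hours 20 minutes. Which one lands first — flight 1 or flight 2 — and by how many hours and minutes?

Flight 1 in UTC: 11:40 PM − 8:45 = 2:55 PM on Nov 22.
+13 hours 12 minutes → arrive 4:07 AM UTC on Nov 23.
Flight 2 in UTC: 8:34 PM − 10:30 = 10:04 AM on Nov 23.
+15 hours 20 minutes → arrive 1:24 AM UTC on Nov 24.
Flight 1 lands earlier by 21 hours 17 minutes.

the first, by 21 hours 17 minutes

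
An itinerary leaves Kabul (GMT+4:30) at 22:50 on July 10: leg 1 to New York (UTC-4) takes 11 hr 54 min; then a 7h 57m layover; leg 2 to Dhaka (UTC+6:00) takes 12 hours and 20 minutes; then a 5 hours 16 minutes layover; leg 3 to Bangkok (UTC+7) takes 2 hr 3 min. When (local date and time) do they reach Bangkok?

Convert departure to UTC: 22:50 − 4:30 = 18:20 UTC on Jul 10.
Add 11 hours and 54 minutes leg 1 → 06:14 UTC (Jul 11).
Add 7 hours 57 minutes layover in New York → 14:11 UTC.
Add 12 hours and 20 minutes leg 2 → 02:31 UTC (Jul 12).
Add 5 hours 16 minutes layover in Dhaka → 07:47 UTC.
Add 2 hours and 3 minutes leg 3 → 09:50 UTC.
Bangkok is UTC+7:00, so local arrival = 09:50 + 7:00 = 16:50 on Jul 12.

16:50 on Jul 12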